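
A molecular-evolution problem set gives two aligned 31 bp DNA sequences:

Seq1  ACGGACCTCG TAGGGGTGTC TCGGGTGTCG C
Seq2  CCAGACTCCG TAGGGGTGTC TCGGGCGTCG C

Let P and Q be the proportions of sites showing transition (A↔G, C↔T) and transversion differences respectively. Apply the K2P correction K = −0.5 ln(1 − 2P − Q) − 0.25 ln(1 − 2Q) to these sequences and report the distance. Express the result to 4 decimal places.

Mismatches occur at site 1 (A↔C, transversion), site 3 (G↔A, transition), site 7 (C↔T, transition), site 8 (T↔C, transition), site 26 (T↔C, transition).
Of the 5 differences, 4 transitions and 1 transversion over 31 sites: P = 4/31 = 0.129032, Q = 1/31 = 0.032258.
d = −0.5·ln(0.709678) − 0.25·ln(0.935484) = −0.5·(-0.342944) − 0.25·(-0.066691) = 0.1881.

0.1881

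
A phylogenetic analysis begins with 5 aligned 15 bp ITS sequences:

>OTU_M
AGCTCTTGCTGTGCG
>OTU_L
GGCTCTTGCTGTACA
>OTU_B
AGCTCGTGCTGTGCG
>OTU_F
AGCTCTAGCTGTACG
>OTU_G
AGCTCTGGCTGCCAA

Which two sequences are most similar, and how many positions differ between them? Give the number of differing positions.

Pairwise Hamming distances:
  OTU_M vs OTU_L: 3
  OTU_M vs OTU_B: 1
  OTU_M vs OTU_F: 2
  OTU_M vs OTU_G: 5
  OTU_L vs OTU_B: 4
  OTU_L vs OTU_F: 3
  OTU_L vs OTU_G: 5
  OTU_B vs OTU_F: 3
  OTU_B vs OTU_G: 6
  OTU_F vs OTU_G: 5
The smallest is 1, between OTU_M and OTU_B.

1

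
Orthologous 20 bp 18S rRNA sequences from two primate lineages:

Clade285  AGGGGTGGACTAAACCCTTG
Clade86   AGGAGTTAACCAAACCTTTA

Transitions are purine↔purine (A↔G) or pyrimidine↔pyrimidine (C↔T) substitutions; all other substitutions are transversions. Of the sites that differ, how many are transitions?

5

Differing sites — 4:G/A (Ti); 7:G/T (Tv); 8:G/A (Ti); 11:T/C (Ti); 17:C/T (Ti); 20:G/A (Ti).
Of the 6 differences, 5 transitions and 1 transversion, so the answer is 5.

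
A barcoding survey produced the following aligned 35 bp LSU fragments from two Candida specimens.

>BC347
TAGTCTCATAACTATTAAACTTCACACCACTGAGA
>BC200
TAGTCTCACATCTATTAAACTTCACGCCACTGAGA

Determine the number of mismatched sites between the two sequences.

3

Mismatches occur at site 9 (T→C), site 11 (A→T), site 26 (A→G).
That gives 3 mismatches out of 35 aligned sites, so the Hamming distance is 3.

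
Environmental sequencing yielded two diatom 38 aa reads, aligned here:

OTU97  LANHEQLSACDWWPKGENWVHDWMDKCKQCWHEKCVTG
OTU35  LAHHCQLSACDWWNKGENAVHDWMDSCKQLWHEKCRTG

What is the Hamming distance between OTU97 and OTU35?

The sequences differ at positions 3 (N/H), 5 (E/C), 14 (P/N), 19 (W/A), 26 (K/S), 30 (C/L), 36 (V/R).
That gives 7 mismatches out of 38 aligned sites, so the Hamming distance is 7.

7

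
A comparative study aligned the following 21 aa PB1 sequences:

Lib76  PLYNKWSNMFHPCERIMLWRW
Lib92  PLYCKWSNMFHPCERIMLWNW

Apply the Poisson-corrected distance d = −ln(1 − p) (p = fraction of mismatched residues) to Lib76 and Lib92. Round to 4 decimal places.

0.1001

The sequences differ at positions 4 (N/C), 20 (R/N).
p = 2/21 = 0.095238.
d = −ln(1 − 0.095238) = −ln(0.904762) = 0.1001.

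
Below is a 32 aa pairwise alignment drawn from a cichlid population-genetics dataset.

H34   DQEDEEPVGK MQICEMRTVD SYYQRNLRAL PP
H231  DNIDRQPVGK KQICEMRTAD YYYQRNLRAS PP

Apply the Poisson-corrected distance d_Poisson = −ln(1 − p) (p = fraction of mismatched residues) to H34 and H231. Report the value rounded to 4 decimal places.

The sequences differ at positions 2 (Q/N), 3 (E/I), 5 (E/R), 6 (E/Q), 11 (M/K), 19 (V/A), 21 (S/Y), 30 (L/S).
p = 8/32 = 0.250000.
d = −ln(1 − 0.250000) = −ln(0.750000) = 0.2877.

0.2877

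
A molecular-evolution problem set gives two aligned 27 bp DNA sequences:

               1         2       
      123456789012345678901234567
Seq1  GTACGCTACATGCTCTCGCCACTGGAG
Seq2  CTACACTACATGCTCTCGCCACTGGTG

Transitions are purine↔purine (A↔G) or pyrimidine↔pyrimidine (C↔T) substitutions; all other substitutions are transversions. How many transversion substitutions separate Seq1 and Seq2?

2

Differing sites — 1:G/C (Tv); 5:G/A (Ti); 26:A/T (Tv).
Of the 3 differences, 1 transition and 2 transversions, so the answer is 2.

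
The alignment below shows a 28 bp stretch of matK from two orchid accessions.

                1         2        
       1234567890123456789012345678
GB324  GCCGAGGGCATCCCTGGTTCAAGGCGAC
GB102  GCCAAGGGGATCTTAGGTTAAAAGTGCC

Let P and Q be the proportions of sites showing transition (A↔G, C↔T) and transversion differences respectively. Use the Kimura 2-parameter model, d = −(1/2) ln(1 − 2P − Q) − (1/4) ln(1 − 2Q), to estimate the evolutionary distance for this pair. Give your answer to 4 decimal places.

Mismatches occur at site 4 (G→A, transition), site 9 (C→G, transversion), site 13 (C→T, transition), site 14 (C→T, transition), site 15 (T→A, transversion), site 20 (C→A, transversion), site 23 (G→A, transition), site 25 (C→T, transition), site 27 (A→C, transversion).
Of the 9 differences, 5 transitions and 4 transversions over 28 sites: P = 5/28 = 0.178571, Q = 4/28 = 0.142857.
d = −0.5·ln(0.500001) − 0.25·ln(0.714286) = −0.5·(-0.693145) − 0.25·(-0.336472) = 0.4307.

0.4307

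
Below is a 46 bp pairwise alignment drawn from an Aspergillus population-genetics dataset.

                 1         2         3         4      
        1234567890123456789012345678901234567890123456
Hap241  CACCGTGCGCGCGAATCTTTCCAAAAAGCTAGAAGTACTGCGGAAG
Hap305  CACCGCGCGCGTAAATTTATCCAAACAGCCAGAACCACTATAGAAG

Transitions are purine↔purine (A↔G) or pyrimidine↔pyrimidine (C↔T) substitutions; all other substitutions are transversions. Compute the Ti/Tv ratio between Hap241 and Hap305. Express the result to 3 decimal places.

3.000

The sequences differ at positions 6 (T/C, transition), 12 (C/T, transition), 13 (G/A, transition), 17 (C/T, transition), 19 (T/A, transversion), 26 (A/C, transversion), 30 (T/C, transition), 35 (G/C, transversion), 36 (T/C, transition), 40 (G/A, transition), 41 (C/T, transition), 42 (G/A, transition).
Of the 12 differences, 9 transitions and 3 transversions, so Ti/Tv = 9/3 = 3.000.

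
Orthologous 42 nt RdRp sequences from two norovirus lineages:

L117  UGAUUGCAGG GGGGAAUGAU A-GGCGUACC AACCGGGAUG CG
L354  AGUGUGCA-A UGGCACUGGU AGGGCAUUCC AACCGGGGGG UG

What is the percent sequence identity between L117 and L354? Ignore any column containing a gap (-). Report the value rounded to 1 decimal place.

Excluding the 2 gap columns leaves 40 comparable sites.
Differing sites — 1:U/A; 3:A/U; 4:U/G; 10:G/A; 11:G/U; 14:G/C; 16:A/C; 19:A/G; 26:G/A; 28:A/U; 38:A/G; 39:U/G; 41:C/U.
27 of the 40 comparable sites match, so the percent identity is 27/40 × 100 = 67.5%.

67.5%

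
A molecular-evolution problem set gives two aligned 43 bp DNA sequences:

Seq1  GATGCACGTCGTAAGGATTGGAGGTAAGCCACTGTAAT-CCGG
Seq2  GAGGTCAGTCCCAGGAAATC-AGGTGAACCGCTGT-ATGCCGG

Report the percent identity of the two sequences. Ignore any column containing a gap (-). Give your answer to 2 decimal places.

67.50%

Excluding the 3 gap columns leaves 40 comparable sites.
Mismatches occur at site 3 (T→G), site 5 (C→T), site 6 (A→C), site 7 (C→A), site 11 (G→C), site 12 (T→C), site 14 (A→G), site 16 (G→A), site 18 (T→A), site 20 (G→C), site 26 (A→G), site 28 (G→A), site 31 (A→G).
27 of the 40 comparable sites match, so the percent identity is 27/40 × 100 = 67.50%.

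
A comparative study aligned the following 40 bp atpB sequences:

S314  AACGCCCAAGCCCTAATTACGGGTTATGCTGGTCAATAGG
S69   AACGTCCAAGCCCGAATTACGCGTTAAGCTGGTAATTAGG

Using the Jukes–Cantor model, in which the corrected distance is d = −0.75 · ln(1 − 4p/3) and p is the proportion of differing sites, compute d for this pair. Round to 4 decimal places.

Mismatches occur at site 5 (C↔T), site 14 (T↔G), site 22 (G↔C), site 27 (T↔A), site 34 (C↔A), site 36 (A↔T).
p = 6/40 = 0.150000.
d = −0.75 · ln(1 − (4/3)·0.150000) = −0.75 · ln(0.800000) = −0.75 · (-0.223144) = 0.1674.

0.1674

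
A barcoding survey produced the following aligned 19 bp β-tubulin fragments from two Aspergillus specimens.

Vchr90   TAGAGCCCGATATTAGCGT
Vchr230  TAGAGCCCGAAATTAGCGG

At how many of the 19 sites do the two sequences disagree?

2

The sequences differ at positions 11 (T/A), 19 (T/G).
That gives 2 mismatches out of 19 aligned sites, so the Hamming distance is 2.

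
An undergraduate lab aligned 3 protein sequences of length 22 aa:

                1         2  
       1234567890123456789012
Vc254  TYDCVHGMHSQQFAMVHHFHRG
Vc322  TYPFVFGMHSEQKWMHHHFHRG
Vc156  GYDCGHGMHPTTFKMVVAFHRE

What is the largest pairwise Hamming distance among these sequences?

Pairwise Hamming distances:
  Vc254 vs Vc322: 7
  Vc254 vs Vc156: 9
  Vc322 vs Vc156: 14
The largest is 14, between Vc322 and Vc156.

14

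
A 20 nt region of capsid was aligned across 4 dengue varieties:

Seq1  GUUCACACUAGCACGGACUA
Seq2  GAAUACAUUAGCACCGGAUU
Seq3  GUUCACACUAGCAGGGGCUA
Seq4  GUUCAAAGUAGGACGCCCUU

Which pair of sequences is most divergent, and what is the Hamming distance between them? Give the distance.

Pairwise Hamming distances:
  Seq1 vs Seq2: 8
  Seq1 vs Seq3: 2
  Seq1 vs Seq4: 6
  Seq2 vs Seq3: 8
  Seq2 vs Seq4: 10
  Seq3 vs Seq4: 7
The largest is 10, between Seq2 and Seq4.

10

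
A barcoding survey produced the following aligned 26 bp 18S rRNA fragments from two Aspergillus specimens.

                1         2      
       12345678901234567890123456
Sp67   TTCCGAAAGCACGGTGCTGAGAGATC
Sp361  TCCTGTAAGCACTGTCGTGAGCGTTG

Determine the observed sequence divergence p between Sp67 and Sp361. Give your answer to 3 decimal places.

0.346

Differing sites — 2:T/C; 4:C/T; 6:A/T; 13:G/T; 16:G/C; 17:C/G; 22:A/C; 24:A/T; 26:C/G.
There are 9 differences over 26 sites, so p = 9/26 = 0.346.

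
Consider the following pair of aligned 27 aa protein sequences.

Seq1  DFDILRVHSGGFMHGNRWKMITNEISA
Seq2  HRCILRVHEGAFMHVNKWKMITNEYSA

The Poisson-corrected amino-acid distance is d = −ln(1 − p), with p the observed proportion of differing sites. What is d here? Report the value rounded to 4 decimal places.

0.3514

The sequences differ at positions 1 (D/H), 2 (F/R), 3 (D/C), 9 (S/E), 11 (G/A), 15 (G/V), 17 (R/K), 25 (I/Y).
p = 8/27 = 0.296296.
d = −ln(1 − 0.296296) = −ln(0.703704) = 0.3514.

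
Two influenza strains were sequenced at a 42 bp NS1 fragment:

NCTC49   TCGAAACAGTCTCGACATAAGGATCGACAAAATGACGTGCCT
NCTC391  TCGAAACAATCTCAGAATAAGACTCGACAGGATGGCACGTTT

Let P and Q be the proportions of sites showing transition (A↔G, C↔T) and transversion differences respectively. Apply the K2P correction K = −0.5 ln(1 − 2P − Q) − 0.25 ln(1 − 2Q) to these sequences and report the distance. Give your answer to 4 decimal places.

0.4487

The sequences differ at positions 9 (G/A, transition), 14 (G/A, transition), 15 (A/G, transition), 16 (C/A, transversion), 22 (G/A, transition), 23 (A/C, transversion), 30 (A/G, transition), 31 (A/G, transition), 35 (A/G, transition), 37 (G/A, transition), 38 (T/C, transition), 40 (C/T, transition), 41 (C/T, transition).
Of the 13 differences, 11 transitions and 2 transversions over 42 sites: P = 11/42 = 0.261905, Q = 2/42 = 0.047619.
d = −0.5·ln(0.428571) − 0.25·ln(0.904762) = −0.5·(-0.847299) − 0.25·(-0.100083) = 0.4487.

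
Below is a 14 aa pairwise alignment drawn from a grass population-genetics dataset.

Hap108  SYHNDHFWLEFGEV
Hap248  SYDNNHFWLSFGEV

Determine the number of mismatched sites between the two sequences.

Differing sites — 3:H/D; 5:D/N; 10:E/S.
That gives 3 mismatches out of 14 aligned sites, so the Hamming distance is 3.

3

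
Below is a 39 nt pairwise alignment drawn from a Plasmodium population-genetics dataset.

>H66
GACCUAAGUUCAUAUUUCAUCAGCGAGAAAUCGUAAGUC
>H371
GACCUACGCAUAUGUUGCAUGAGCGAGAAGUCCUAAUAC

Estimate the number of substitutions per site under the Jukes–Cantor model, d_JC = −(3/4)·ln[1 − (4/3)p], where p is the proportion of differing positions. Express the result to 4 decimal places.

0.3538

Differing sites — 7:A/C; 9:U/C; 10:U/A; 11:C/U; 14:A/G; 17:U/G; 21:C/G; 30:A/G; 33:G/C; 37:G/U; 38:U/A.
p = 11/39 = 0.282051.
d = −0.75 · ln(1 − (4/3)·0.282051) = −0.75 · ln(0.623932) = −0.75 · (-0.471714) = 0.3538.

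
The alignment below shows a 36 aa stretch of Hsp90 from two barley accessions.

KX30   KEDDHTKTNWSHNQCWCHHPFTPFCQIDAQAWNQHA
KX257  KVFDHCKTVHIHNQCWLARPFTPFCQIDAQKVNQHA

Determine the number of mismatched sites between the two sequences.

11

The sequences differ at positions 2 (E/V), 3 (D/F), 6 (T/C), 9 (N/V), 10 (W/H), 11 (S/I), 17 (C/L), 18 (H/A), 19 (H/R), 31 (A/K), 32 (W/V).
That gives 11 mismatches out of 36 aligned sites, so the Hamming distance is 11.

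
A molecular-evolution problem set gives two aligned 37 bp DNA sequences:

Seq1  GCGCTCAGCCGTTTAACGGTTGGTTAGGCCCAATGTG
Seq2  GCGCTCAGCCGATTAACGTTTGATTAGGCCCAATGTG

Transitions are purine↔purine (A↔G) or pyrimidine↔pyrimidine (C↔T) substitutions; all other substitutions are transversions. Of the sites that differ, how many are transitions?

Differing sites — 12:T/A (Tv); 19:G/T (Tv); 23:G/A (Ti).
Of the 3 differences, 1 transition and 2 transversions, so the answer is 1.

1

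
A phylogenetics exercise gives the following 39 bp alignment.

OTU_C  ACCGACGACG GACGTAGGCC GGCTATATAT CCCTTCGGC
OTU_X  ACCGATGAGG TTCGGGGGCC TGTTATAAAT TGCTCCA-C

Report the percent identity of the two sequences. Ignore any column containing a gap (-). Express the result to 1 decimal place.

65.8%

Excluding the 1 gap column leaves 38 comparable sites.
The sequences differ at positions 6 (C/T), 9 (C/G), 11 (G/T), 12 (A/T), 15 (T/G), 16 (A/G), 21 (G/T), 23 (C/T), 28 (T/A), 31 (C/T), 32 (C/G), 35 (T/C), 37 (G/A).
25 of the 38 comparable sites match, so the percent identity is 25/38 × 100 = 65.8%.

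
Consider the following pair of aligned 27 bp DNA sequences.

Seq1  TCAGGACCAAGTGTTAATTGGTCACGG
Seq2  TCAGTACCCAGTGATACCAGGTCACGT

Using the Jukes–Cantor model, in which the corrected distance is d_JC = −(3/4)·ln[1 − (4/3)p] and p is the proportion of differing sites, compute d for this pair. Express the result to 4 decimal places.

The sequences differ at positions 5 (G/T), 9 (A/C), 14 (T/A), 17 (A/C), 18 (T/C), 19 (T/A), 27 (G/T).
p = 7/27 = 0.259259.
d = −0.75 · ln(1 − (4/3)·0.259259) = −0.75 · ln(0.654321) = −0.75 · (-0.424157) = 0.3181.

0.3181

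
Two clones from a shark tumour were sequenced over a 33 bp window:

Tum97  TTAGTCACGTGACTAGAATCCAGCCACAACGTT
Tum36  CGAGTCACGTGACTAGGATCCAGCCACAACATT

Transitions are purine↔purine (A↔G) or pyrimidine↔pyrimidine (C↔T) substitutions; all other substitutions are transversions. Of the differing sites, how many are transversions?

The sequences differ at positions 1 (T/C, transition), 2 (T/G, transversion), 17 (A/G, transition), 31 (G/A, transition).
Of the 4 differences, 3 transitions and 1 transversion, so the answer is 1.

1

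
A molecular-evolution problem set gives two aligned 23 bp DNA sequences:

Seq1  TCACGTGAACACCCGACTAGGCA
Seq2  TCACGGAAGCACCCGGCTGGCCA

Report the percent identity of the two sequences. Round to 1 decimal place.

The sequences differ at positions 6 (T/G), 7 (G/A), 9 (A/G), 16 (A/G), 19 (A/G), 21 (G/C).
17 of the 23 sites match, so the percent identity is 17/23 × 100 = 73.9%.

73.9%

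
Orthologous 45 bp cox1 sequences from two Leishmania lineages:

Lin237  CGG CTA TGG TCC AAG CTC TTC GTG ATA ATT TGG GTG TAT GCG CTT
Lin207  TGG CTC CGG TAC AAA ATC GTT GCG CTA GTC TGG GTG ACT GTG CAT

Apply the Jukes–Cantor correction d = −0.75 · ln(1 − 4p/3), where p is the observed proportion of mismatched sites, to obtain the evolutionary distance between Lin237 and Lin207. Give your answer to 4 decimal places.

0.4819

The sequences differ at positions 1 (C/T), 6 (A/C), 7 (T/C), 11 (C/A), 15 (G/A), 16 (C/A), 19 (T/G), 21 (C/T), 23 (T/C), 25 (A/C), 28 (A/G), 30 (T/C), 37 (T/A), 38 (A/C), 41 (C/T), 44 (T/A).
p = 16/45 = 0.355556.
d = −0.75 · ln(1 − (4/3)·0.355556) = −0.75 · ln(0.525925) = −0.75 · (-0.642597) = 0.4819.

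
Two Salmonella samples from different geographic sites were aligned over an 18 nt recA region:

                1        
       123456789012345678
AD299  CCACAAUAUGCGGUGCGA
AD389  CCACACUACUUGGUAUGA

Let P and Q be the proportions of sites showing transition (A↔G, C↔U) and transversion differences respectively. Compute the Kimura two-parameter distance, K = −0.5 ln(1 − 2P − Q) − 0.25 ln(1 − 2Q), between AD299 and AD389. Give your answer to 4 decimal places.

The sequences differ at positions 6 (A/C, transversion), 9 (U/C, transition), 10 (G/U, transversion), 11 (C/U, transition), 15 (G/A, transition), 16 (C/U, transition).
Of the 6 differences, 4 transitions and 2 transversions over 18 sites: P = 4/18 = 0.222222, Q = 2/18 = 0.111111.
d = −0.5·ln(0.444445) − 0.25·ln(0.777778) = −0.5·(-0.810929) − 0.25·(-0.251314) = 0.4683.

0.4683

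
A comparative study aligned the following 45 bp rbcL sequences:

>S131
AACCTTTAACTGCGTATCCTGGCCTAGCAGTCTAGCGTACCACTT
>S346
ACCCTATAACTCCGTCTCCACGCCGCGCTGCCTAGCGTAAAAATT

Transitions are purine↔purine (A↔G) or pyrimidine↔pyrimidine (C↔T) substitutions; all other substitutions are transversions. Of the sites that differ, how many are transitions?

1

Mismatches occur at site 2 (A→C, transversion), site 6 (T→A, transversion), site 12 (G→C, transversion), site 16 (A→C, transversion), site 20 (T→A, transversion), site 21 (G→C, transversion), site 25 (T→G, transversion), site 26 (A→C, transversion), site 29 (A→T, transversion), site 31 (T→C, transition), site 40 (C→A, transversion), site 41 (C→A, transversion), site 43 (C→A, transversion).
Of the 13 differences, 1 transition and 12 transversions, so the answer is 1.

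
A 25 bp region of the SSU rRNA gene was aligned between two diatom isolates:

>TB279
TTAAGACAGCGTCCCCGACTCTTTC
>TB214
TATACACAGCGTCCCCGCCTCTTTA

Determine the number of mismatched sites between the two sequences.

Mismatches occur at site 2 (T/A), site 3 (A/T), site 5 (G/C), site 18 (A/C), site 25 (C/A).
That gives 5 mismatches out of 25 aligned sites, so the Hamming distance is 5.

5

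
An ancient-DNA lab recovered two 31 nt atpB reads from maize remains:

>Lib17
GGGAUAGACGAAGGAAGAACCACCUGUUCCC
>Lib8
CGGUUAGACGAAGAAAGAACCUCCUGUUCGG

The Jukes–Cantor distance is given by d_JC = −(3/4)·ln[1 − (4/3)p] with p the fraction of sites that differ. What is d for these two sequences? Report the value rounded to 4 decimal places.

0.2239

Differing sites — 1:G/C; 4:A/U; 14:G/A; 22:A/U; 30:C/G; 31:C/G.
p = 6/31 = 0.193548.
d = −0.75 · ln(1 − (4/3)·0.193548) = −0.75 · ln(0.741936) = −0.75 · (-0.298492) = 0.2239.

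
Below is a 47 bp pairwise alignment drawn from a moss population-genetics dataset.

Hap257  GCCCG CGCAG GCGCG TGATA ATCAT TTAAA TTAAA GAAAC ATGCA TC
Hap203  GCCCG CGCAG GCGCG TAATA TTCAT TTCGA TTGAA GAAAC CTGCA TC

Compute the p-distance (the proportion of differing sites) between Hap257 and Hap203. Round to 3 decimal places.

The sequences differ at positions 17 (G/A), 21 (A/T), 28 (A/C), 29 (A/G), 33 (A/G), 41 (A/C).
There are 6 differences over 47 sites, so p = 6/47 = 0.128.

0.128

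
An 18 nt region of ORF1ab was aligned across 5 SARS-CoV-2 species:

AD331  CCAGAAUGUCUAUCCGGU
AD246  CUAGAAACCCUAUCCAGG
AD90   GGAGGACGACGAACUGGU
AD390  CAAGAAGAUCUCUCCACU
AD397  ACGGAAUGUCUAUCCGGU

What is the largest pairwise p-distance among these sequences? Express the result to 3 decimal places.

0.667

Pairwise Hamming distances:
  AD331 vs AD246: 6
  AD331 vs AD90: 8
  AD331 vs AD390: 6
  AD331 vs AD397: 2
  AD246 vs AD90: 11
  AD246 vs AD390: 7
  AD246 vs AD397: 8
  AD90 vs AD390: 12
  AD90 vs AD397: 9
  AD390 vs AD397: 8
The largest is 12 mismatches, between AD90 and AD390; p = 12/18 = 0.667.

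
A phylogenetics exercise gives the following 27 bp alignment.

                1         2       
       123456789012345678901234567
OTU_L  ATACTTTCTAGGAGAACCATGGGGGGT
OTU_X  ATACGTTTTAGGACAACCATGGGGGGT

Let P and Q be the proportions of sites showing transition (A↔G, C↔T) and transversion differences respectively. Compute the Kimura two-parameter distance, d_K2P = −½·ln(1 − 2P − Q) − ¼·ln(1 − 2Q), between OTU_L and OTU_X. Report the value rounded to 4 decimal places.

Differing sites — 5:T/G (Tv); 8:C/T (Ti); 14:G/C (Tv).
Of the 3 differences, 1 transition and 2 transversions over 27 sites: P = 1/27 = 0.037037, Q = 2/27 = 0.074074.
d = −0.5·ln(0.851852) − 0.25·ln(0.851852) = −0.5·(-0.160342) − 0.25·(-0.160342) = 0.1203.

0.1203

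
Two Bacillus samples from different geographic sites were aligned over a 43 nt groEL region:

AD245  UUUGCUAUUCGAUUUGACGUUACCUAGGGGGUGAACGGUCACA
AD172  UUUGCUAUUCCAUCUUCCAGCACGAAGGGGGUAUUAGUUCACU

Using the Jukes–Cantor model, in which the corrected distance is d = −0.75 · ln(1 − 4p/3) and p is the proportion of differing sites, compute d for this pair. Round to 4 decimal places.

Differing sites — 11:G/C; 14:U/C; 16:G/U; 17:A/C; 19:G/A; 20:U/G; 21:U/C; 24:C/G; 25:U/A; 33:G/A; 34:A/U; 35:A/U; 36:C/A; 38:G/U; 43:A/U.
p = 15/43 = 0.348837.
d = −0.75 · ln(1 − (4/3)·0.348837) = −0.75 · ln(0.534884) = −0.75 · (-0.625705) = 0.4693.

0.4693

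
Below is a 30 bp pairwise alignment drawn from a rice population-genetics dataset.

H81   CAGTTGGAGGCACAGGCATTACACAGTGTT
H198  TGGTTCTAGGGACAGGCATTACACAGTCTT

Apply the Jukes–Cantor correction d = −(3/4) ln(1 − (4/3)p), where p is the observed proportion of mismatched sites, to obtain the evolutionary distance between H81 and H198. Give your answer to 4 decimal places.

0.2326

Mismatches occur at site 1 (C↔T), site 2 (A↔G), site 6 (G↔C), site 7 (G↔T), site 11 (C↔G), site 28 (G↔C).
p = 6/30 = 0.200000.
d = −0.75 · ln(1 − (4/3)·0.200000) = −0.75 · ln(0.733333) = −0.75 · (-0.310155) = 0.2326.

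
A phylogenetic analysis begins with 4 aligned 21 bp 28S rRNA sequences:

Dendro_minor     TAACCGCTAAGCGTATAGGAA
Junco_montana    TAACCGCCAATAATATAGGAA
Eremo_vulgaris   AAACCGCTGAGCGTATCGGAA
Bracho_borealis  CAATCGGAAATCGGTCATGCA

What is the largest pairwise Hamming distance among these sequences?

Pairwise Hamming distances:
  Dendro_minor vs Junco_montana: 4
  Dendro_minor vs Eremo_vulgaris: 3
  Dendro_minor vs Bracho_borealis: 10
  Junco_montana vs Eremo_vulgaris: 7
  Junco_montana vs Bracho_borealis: 11
  Eremo_vulgaris vs Bracho_borealis: 12
The largest is 12, between Eremo_vulgaris and Bracho_borealis.

12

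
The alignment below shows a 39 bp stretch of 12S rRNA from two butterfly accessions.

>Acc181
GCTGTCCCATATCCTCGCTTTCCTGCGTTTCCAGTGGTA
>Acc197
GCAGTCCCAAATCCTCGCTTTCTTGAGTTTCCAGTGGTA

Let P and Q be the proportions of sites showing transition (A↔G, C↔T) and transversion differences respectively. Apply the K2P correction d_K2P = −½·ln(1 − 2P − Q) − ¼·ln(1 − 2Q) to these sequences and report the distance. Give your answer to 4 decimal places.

The sequences differ at positions 3 (T/A, transversion), 10 (T/A, transversion), 23 (C/T, transition), 26 (C/A, transversion).
Of the 4 differences, 1 transition and 3 transversions over 39 sites: P = 1/39 = 0.025641, Q = 3/39 = 0.076923.
d = −0.5·ln(0.871795) − 0.25·ln(0.846154) = −0.5·(-0.137201) − 0.25·(-0.167054) = 0.1104.

0.1104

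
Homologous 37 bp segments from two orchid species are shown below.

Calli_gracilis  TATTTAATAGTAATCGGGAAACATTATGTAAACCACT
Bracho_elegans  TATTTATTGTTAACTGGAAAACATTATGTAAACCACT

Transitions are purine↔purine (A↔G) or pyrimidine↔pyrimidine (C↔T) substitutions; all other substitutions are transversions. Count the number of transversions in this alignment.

Differing sites — 7:A/T (Tv); 9:A/G (Ti); 10:G/T (Tv); 14:T/C (Ti); 15:C/T (Ti); 18:G/A (Ti).
Of the 6 differences, 4 transitions and 2 transversions, so the answer is 2.

2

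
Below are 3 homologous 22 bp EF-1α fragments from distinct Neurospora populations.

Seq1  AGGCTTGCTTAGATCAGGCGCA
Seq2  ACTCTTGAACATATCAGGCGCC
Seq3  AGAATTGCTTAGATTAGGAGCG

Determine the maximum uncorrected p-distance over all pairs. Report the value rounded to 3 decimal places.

0.455

Pairwise Hamming distances:
  Seq1 vs Seq2: 7
  Seq1 vs Seq3: 5
  Seq2 vs Seq3: 10
The largest is 10 mismatches, between Seq2 and Seq3; p = 10/22 = 0.455.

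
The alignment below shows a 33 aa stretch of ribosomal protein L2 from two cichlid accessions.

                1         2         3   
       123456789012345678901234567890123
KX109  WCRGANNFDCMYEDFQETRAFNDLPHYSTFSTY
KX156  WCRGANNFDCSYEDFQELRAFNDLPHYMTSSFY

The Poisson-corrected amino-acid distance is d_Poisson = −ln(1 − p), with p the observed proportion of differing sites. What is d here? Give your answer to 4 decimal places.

The sequences differ at positions 11 (M/S), 18 (T/L), 28 (S/M), 30 (F/S), 32 (T/F).
p = 5/33 = 0.151515.
d = −ln(1 − 0.151515) = −ln(0.848485) = 0.1643.

0.1643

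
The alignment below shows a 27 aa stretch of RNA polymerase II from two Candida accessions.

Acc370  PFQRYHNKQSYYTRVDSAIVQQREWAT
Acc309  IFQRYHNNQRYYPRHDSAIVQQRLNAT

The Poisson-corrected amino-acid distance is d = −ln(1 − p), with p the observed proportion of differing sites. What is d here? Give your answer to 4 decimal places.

0.3001

Mismatches occur at site 1 (P→I), site 8 (K→N), site 10 (S→R), site 13 (T→P), site 15 (V→H), site 24 (E→L), site 25 (W→N).
p = 7/27 = 0.259259.
d = −ln(1 − 0.259259) = −ln(0.740741) = 0.3001.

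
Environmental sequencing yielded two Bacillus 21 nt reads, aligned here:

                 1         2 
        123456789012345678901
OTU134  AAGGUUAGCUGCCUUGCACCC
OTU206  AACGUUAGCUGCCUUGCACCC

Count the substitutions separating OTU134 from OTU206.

The sequences differ at position 3 (G/C).
That gives 1 mismatch out of 21 aligned sites, so the Hamming distance is 1.

1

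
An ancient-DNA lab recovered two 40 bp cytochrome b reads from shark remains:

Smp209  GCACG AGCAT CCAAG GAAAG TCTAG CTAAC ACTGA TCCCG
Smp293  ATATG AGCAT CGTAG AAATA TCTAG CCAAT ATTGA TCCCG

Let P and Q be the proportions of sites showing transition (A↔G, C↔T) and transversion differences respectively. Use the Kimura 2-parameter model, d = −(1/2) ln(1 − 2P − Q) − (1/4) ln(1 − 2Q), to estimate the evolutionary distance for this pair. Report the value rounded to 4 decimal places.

0.3628

The sequences differ at positions 1 (G/A, transition), 2 (C/T, transition), 4 (C/T, transition), 12 (C/G, transversion), 13 (A/T, transversion), 16 (G/A, transition), 19 (A/T, transversion), 20 (G/A, transition), 27 (T/C, transition), 30 (C/T, transition), 32 (C/T, transition).
Of the 11 differences, 8 transitions and 3 transversions over 40 sites: P = 8/40 = 0.200000, Q = 3/40 = 0.075000.
d = −0.5·ln(0.525000) − 0.25·ln(0.850000) = −0.5·(-0.644357) − 0.25·(-0.162519) = 0.3628.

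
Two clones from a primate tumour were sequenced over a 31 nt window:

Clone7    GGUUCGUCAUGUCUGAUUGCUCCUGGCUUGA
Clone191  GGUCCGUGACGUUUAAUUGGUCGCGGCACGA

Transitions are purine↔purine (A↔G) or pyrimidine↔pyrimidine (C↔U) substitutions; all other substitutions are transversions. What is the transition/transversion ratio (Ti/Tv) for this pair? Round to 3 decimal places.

1.500

The sequences differ at positions 4 (U/C, transition), 8 (C/G, transversion), 10 (U/C, transition), 13 (C/U, transition), 15 (G/A, transition), 20 (C/G, transversion), 23 (C/G, transversion), 24 (U/C, transition), 28 (U/A, transversion), 29 (U/C, transition).
Of the 10 differences, 6 transitions and 4 transversions, so Ti/Tv = 6/4 = 1.500.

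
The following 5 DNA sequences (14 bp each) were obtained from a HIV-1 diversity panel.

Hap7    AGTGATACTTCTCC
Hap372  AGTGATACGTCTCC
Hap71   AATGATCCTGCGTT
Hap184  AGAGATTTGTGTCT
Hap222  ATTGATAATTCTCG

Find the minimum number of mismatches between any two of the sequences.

Pairwise Hamming distances:
  Hap7 vs Hap372: 1
  Hap7 vs Hap71: 6
  Hap7 vs Hap184: 6
  Hap7 vs Hap222: 3
  Hap372 vs Hap71: 7
  Hap372 vs Hap184: 5
  Hap372 vs Hap222: 4
  Hap71 vs Hap184: 9
  Hap71 vs Hap222: 7
  Hap184 vs Hap222: 7
The smallest is 1, between Hap7 and Hap372.

1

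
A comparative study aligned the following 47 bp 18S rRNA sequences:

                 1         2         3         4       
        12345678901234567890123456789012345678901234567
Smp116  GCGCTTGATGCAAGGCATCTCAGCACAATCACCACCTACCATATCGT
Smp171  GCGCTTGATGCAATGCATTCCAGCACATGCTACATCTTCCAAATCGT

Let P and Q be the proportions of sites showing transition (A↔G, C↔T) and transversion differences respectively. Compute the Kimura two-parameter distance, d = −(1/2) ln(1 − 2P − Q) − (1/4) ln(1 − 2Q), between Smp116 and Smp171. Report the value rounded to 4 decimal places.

0.2503

Mismatches occur at site 14 (G↔T, transversion), site 19 (C↔T, transition), site 20 (T↔C, transition), site 28 (A↔T, transversion), site 29 (T↔G, transversion), site 31 (A↔T, transversion), site 32 (C↔A, transversion), site 35 (C↔T, transition), site 38 (A↔T, transversion), site 42 (T↔A, transversion).
Of the 10 differences, 3 transitions and 7 transversions over 47 sites: P = 3/47 = 0.063830, Q = 7/47 = 0.148936.
d = −0.5·ln(0.723404) − 0.25·ln(0.702128) = −0.5·(-0.323787) − 0.25·(-0.353640) = 0.2503.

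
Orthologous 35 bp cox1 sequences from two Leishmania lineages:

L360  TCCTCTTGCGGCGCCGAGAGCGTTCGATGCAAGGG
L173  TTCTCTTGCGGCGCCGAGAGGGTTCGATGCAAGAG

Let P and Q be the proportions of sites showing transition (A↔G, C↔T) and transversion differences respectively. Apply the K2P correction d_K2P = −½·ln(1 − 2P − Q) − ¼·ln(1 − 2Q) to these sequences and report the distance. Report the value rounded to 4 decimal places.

Differing sites — 2:C/T (Ti); 21:C/G (Tv); 34:G/A (Ti).
Of the 3 differences, 2 transitions and 1 transversion over 35 sites: P = 2/35 = 0.057143, Q = 1/35 = 0.028571.
d = −0.5·ln(0.857143) − 0.25·ln(0.942858) = −0.5·(-0.154151) − 0.25·(-0.058840) = 0.0918.

0.0918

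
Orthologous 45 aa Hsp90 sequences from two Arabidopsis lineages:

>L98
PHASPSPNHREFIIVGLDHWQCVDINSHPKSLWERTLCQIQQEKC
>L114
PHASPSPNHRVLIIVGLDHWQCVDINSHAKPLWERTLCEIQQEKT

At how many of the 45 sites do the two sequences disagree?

Differing sites — 11:E/V; 12:F/L; 29:P/A; 31:S/P; 39:Q/E; 45:C/T.
That gives 6 mismatches out of 45 aligned sites, so the Hamming distance is 6.

6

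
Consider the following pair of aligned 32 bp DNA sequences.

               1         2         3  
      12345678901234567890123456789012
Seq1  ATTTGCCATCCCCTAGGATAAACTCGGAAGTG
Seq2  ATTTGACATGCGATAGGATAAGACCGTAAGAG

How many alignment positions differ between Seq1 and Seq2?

9

The sequences differ at positions 6 (C/A), 10 (C/G), 12 (C/G), 13 (C/A), 22 (A/G), 23 (C/A), 24 (T/C), 27 (G/T), 31 (T/A).
That gives 9 mismatches out of 32 aligned sites, so the Hamming distance is 9.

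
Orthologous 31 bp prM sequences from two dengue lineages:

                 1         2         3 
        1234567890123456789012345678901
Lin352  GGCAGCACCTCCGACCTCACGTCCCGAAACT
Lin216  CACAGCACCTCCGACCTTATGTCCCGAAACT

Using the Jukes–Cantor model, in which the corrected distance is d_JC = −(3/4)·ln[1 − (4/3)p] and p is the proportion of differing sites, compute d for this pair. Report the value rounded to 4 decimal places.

0.1416

The sequences differ at positions 1 (G/C), 2 (G/A), 18 (C/T), 20 (C/T).
p = 4/31 = 0.129032.
d = −0.75 · ln(1 − (4/3)·0.129032) = −0.75 · ln(0.827957) = −0.75 · (-0.188794) = 0.1416.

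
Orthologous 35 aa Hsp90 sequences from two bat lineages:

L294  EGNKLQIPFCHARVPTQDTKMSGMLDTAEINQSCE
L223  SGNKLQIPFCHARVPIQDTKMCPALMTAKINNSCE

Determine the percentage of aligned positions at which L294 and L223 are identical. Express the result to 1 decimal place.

Mismatches occur at site 1 (E→S), site 16 (T→I), site 22 (S→C), site 23 (G→P), site 24 (M→A), site 26 (D→M), site 29 (E→K), site 32 (Q→N).
27 of the 35 sites match, so the percent identity is 27/35 × 100 = 77.1%.

77.1%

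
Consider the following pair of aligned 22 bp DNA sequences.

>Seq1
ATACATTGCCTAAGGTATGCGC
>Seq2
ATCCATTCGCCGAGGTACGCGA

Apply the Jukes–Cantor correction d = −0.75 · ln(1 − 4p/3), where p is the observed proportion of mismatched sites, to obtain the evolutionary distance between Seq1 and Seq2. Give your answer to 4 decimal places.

Differing sites — 3:A/C; 8:G/C; 9:C/G; 11:T/C; 12:A/G; 18:T/C; 22:C/A.
p = 7/22 = 0.318182.
d = −0.75 · ln(1 − (4/3)·0.318182) = −0.75 · ln(0.575757) = −0.75 · (-0.552070) = 0.4141.

0.4141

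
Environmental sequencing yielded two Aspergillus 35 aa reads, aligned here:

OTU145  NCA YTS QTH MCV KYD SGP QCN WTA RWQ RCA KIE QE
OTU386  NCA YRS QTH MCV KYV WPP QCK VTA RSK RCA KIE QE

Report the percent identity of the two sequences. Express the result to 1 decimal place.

77.1%

Mismatches occur at site 5 (T/R), site 15 (D/V), site 16 (S/W), site 17 (G/P), site 21 (N/K), site 22 (W/V), site 26 (W/S), site 27 (Q/K).
27 of the 35 sites match, so the percent identity is 27/35 × 100 = 77.1%.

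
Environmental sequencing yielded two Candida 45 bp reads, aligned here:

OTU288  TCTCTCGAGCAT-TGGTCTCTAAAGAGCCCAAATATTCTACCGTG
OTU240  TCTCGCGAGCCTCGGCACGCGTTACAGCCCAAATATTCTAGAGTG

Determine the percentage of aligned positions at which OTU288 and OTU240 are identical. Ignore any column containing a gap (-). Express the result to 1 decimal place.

Excluding the 1 gap column leaves 44 comparable sites.
The sequences differ at positions 5 (T/G), 11 (A/C), 14 (T/G), 16 (G/C), 17 (T/A), 19 (T/G), 21 (T/G), 22 (A/T), 23 (A/T), 25 (G/C), 41 (C/G), 42 (C/A).
32 of the 44 comparable sites match, so the percent identity is 32/44 × 100 = 72.7%.

72.7%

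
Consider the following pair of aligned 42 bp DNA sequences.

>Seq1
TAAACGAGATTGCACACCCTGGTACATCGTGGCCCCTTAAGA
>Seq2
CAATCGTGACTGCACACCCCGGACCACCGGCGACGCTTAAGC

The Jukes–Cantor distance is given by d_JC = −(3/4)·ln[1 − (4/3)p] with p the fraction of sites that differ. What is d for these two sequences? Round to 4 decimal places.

The sequences differ at positions 1 (T/C), 4 (A/T), 7 (A/T), 10 (T/C), 20 (T/C), 23 (T/A), 24 (A/C), 27 (T/C), 30 (T/G), 31 (G/C), 33 (C/A), 35 (C/G), 42 (A/C).
p = 13/42 = 0.309524.
d = −0.75 · ln(1 − (4/3)·0.309524) = −0.75 · ln(0.587301) = −0.75 · (-0.532218) = 0.3992.

0.3992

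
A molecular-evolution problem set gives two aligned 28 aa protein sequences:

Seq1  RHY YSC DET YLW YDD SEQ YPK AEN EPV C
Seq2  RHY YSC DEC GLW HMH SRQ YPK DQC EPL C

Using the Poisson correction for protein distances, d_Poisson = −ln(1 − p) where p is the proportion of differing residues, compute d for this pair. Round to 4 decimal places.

0.4418

Mismatches occur at site 9 (T↔C), site 10 (Y↔G), site 13 (Y↔H), site 14 (D↔M), site 15 (D↔H), site 17 (E↔R), site 22 (A↔D), site 23 (E↔Q), site 24 (N↔C), site 27 (V↔L).
p = 10/28 = 0.357143.
d = −ln(1 − 0.357143) = −ln(0.642857) = 0.4418.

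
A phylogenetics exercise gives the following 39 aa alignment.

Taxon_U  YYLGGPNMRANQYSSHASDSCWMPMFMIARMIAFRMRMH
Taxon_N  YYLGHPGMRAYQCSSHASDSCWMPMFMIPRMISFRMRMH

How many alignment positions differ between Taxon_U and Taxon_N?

Differing sites — 5:G/H; 7:N/G; 11:N/Y; 13:Y/C; 29:A/P; 33:A/S.
That gives 6 mismatches out of 39 aligned sites, so the Hamming distance is 6.

6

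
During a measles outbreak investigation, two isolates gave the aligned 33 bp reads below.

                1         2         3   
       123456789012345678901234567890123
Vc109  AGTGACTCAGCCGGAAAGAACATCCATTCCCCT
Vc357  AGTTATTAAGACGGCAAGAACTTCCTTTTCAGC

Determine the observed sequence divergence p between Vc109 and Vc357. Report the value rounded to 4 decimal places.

0.3333

The sequences differ at positions 4 (G/T), 6 (C/T), 8 (C/A), 11 (C/A), 15 (A/C), 22 (A/T), 26 (A/T), 29 (C/T), 31 (C/A), 32 (C/G), 33 (T/C).
There are 11 differences over 33 sites, so p = 11/33 = 0.3333.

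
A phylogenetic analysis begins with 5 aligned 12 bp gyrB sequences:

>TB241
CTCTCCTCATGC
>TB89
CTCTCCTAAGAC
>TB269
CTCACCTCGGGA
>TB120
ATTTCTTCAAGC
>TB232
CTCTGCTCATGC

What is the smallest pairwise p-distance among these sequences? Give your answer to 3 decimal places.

0.083

Pairwise Hamming distances:
  TB241 vs TB89: 3
  TB241 vs TB269: 4
  TB241 vs TB120: 4
  TB241 vs TB232: 1
  TB89 vs TB269: 5
  TB89 vs TB120: 6
  TB89 vs TB232: 4
  TB269 vs TB120: 7
  TB269 vs TB232: 5
  TB120 vs TB232: 5
The smallest is 1 mismatch, between TB241 and TB232; p = 1/12 = 0.083.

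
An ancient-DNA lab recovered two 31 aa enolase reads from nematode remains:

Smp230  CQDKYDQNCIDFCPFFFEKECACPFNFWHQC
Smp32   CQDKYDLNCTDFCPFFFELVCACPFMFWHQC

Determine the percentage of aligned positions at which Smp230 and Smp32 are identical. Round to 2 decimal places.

83.87%

The sequences differ at positions 7 (Q/L), 10 (I/T), 19 (K/L), 20 (E/V), 26 (N/M).
26 of the 31 sites match, so the percent identity is 26/31 × 100 = 83.87%.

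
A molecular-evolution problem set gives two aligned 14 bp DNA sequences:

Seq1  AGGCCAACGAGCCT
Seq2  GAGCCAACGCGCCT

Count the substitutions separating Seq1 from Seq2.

The sequences differ at positions 1 (A/G), 2 (G/A), 10 (A/C).
That gives 3 mismatches out of 14 aligned sites, so the Hamming distance is 3.

3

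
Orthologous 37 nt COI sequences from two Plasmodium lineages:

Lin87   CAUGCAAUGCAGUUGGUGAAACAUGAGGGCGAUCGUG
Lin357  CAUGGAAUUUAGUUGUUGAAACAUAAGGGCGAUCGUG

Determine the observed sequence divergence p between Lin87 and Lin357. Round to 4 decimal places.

Mismatches occur at site 5 (C↔G), site 9 (G↔U), site 10 (C↔U), site 16 (G↔U), site 25 (G↔A).
There are 5 differences over 37 sites, so p = 5/37 = 0.1351.

0.1351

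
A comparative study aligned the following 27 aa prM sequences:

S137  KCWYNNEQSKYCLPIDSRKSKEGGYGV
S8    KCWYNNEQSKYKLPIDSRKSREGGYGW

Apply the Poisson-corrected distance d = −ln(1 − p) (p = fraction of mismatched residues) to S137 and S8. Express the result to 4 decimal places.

0.1178

Differing sites — 12:C/K; 21:K/R; 27:V/W.
p = 3/27 = 0.111111.
d = −ln(1 − 0.111111) = −ln(0.888889) = 0.1178.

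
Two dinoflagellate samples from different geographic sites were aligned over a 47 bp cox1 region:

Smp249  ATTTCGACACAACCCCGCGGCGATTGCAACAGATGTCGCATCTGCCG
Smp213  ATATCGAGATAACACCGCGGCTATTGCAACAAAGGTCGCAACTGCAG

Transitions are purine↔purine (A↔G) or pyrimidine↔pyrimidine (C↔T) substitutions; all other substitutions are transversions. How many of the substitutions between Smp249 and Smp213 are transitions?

Differing sites — 3:T/A (Tv); 8:C/G (Tv); 10:C/T (Ti); 14:C/A (Tv); 22:G/T (Tv); 32:G/A (Ti); 34:T/G (Tv); 41:T/A (Tv); 46:C/A (Tv).
Of the 9 differences, 2 transitions and 7 transversions, so the answer is 2.

2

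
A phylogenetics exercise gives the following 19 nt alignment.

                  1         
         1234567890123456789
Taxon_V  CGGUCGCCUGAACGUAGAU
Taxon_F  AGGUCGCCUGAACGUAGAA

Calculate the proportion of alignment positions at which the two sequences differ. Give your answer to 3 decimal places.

0.105

Differing sites — 1:C/A; 19:U/A.
There are 2 differences over 19 sites, so p = 2/19 = 0.105.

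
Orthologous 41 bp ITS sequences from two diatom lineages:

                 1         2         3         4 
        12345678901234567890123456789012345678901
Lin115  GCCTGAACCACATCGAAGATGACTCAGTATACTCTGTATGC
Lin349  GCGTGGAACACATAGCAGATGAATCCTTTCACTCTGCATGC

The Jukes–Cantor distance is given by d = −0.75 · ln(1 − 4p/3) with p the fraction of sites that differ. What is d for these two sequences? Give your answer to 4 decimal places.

Mismatches occur at site 3 (C↔G), site 6 (A↔G), site 8 (C↔A), site 14 (C↔A), site 16 (A↔C), site 23 (C↔A), site 26 (A↔C), site 27 (G↔T), site 29 (A↔T), site 30 (T↔C), site 37 (T↔C).
p = 11/41 = 0.268293.
d = −0.75 · ln(1 − (4/3)·0.268293) = −0.75 · ln(0.642276) = −0.75 · (-0.442737) = 0.3321.

0.3321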